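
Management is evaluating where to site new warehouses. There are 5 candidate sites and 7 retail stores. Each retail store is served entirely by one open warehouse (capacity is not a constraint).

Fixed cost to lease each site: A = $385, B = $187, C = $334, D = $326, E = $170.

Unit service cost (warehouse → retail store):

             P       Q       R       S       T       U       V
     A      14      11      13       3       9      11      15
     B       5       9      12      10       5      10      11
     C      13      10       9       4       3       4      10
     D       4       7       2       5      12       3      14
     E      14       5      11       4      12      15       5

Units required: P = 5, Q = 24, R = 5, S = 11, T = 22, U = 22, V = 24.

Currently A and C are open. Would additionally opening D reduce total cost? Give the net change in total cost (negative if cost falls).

No — net change +152 (cost rises by 152).

Current service cost with {A, C}: 777.
Adding D: each retail store re-picks its cheapest; new service cost 603, saving 174.
Extra fixed cost: 326. Net change = 326 − 174 = 152.
(Totals: 1496 → 1648.)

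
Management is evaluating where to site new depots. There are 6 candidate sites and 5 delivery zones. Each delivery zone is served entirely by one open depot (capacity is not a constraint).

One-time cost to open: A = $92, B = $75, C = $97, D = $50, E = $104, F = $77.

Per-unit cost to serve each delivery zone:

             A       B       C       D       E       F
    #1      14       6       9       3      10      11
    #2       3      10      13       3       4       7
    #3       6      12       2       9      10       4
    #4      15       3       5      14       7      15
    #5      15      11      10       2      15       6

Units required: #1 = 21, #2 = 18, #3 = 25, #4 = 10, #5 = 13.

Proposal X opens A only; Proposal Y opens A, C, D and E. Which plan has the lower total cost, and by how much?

Proposal X: {A}: #1→A 14·21=294, #2→A 3·18=54, #3→A 6·25=150, #4→A 15·10=150, #5→A 15·13=195. Service 843; fixed 92; total 935.
Proposal Y: {A, C, D, E}: #1→D 3·21=63, #2→A 3·18=54, #3→C 2·25=50, #4→C 5·10=50, #5→D 2·13=26. Service 243; fixed 343; total 586.
Difference: |935 − 586| = 349.

Proposal Y is cheaper by 349.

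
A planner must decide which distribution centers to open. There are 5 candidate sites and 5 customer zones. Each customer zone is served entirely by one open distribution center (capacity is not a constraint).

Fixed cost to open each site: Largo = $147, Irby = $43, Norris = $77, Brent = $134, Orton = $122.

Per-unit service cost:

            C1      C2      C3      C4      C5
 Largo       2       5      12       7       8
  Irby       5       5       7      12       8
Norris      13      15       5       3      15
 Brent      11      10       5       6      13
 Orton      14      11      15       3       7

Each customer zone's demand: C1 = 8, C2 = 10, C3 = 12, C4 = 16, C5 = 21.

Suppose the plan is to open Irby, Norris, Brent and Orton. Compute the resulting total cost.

Total cost: 721

Each customer zone is assigned to its cheapest site among the open ones.
{Irby, Norris, Brent, Orton}: C1→Irby 5·8=40, C2→Irby 5·10=50, C3→Norris 5·12=60, C4→Norris 3·16=48, C5→Orton 7·21=147. Service 345; fixed 376; total 721.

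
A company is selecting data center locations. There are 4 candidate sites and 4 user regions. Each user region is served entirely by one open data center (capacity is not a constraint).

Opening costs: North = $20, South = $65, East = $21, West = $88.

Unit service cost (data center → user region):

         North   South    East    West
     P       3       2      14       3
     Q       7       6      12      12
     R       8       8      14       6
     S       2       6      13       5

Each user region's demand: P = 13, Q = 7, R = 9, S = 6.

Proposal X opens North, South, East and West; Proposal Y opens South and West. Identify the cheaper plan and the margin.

Proposal X: {North, South, East, West}: P→South 2·13=26, Q→South 6·7=42, R→West 6·9=54, S→North 2·6=12. Service 134; fixed 194; total 328.
Proposal Y: {South, West}: P→South 2·13=26, Q→South 6·7=42, R→West 6·9=54, S→West 5·6=30. Service 152; fixed 153; total 305.
Difference: |328 − 305| = 23.

Proposal Y is cheaper by 23.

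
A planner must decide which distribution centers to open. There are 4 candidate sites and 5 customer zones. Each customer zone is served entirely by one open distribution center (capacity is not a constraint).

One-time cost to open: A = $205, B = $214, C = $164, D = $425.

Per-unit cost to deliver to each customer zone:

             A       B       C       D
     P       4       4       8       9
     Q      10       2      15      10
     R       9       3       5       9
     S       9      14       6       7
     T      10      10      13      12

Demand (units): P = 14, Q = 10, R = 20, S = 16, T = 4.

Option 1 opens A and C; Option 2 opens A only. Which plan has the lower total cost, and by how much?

Option 2 is cheaper by 36.

Option 1: {A, C}: P→A 4·14=56, Q→A 10·10=100, R→C 5·20=100, S→C 6·16=96, T→A 10·4=40. Service 392; fixed 369; total 761.
Option 2: {A}: P→A 4·14=56, Q→A 10·10=100, R→A 9·20=180, S→A 9·16=144, T→A 10·4=40. Service 520; fixed 205; total 725.
Difference: |761 − 725| = 36.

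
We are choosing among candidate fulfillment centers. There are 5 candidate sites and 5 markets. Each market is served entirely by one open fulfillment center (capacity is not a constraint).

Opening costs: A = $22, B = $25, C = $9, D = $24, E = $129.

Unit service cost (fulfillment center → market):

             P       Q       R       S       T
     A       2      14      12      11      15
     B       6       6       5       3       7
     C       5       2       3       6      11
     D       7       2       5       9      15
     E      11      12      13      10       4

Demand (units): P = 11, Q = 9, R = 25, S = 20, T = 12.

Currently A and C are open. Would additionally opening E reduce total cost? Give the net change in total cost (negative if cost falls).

No — net change +45 (cost rises by 45).

Current service cost with {A, C}: 367.
Adding E: each market re-picks its cheapest; new service cost 283, saving 84.
Extra fixed cost: 129. Net change = 129 − 84 = 45.
(Totals: 398 → 443.)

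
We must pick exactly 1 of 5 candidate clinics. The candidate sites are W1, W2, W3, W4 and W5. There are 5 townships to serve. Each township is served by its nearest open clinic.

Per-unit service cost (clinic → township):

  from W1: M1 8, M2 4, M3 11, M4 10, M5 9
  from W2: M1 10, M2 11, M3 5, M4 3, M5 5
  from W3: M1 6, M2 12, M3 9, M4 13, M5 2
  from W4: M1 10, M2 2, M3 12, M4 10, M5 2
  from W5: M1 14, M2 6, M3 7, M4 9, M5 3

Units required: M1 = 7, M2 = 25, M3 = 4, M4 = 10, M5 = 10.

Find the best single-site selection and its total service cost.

With exactly 1 open, each township uses its cheapest among the chosen.
{W4}: M1→W4 10·7=70, M2→W4 2·25=50, M3→W4 12·4=48, M4→W4 10·10=100, M5→W4 2·10=20. Service cost 288.
{W1}: service cost 390
{W5}: service cost 396
Among all 5 size-1 choices, {W4} is lowest.

Choose W4 only; total service cost 288.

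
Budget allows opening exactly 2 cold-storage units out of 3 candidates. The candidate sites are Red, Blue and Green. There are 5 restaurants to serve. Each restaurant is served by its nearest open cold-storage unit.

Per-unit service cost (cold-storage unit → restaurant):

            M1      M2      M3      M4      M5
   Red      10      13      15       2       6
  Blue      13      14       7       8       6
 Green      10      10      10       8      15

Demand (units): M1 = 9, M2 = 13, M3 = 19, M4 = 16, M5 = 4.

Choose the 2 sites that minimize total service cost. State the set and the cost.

With exactly 2 open, each restaurant uses its cheapest among the chosen.
{Red, Blue}: M1→Red 10·9=90, M2→Red 13·13=169, M3→Blue 7·19=133, M4→Red 2·16=32, M5→Red 6·4=24. Service cost 448.
{Red, Green}: service cost 466
{Blue, Green}: service cost 505
Among all 3 size-2 choices, {Red, Blue} is lowest.

Choose Red and Blue; total service cost 448.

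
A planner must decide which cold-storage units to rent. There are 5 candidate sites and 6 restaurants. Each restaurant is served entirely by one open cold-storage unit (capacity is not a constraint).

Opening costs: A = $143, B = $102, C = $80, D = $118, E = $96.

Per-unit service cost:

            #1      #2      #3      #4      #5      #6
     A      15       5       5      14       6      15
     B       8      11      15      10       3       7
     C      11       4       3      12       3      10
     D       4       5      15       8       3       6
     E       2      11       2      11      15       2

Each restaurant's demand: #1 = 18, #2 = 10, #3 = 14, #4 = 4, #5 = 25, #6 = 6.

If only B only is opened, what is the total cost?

Each restaurant is assigned to its cheapest site among the open ones.
{B}: #1→B 8·18=144, #2→B 11·10=110, #3→B 15·14=210, #4→B 10·4=40, #5→B 3·25=75, #6→B 7·6=42. Service 621; fixed 102; total 723.

Total cost: 723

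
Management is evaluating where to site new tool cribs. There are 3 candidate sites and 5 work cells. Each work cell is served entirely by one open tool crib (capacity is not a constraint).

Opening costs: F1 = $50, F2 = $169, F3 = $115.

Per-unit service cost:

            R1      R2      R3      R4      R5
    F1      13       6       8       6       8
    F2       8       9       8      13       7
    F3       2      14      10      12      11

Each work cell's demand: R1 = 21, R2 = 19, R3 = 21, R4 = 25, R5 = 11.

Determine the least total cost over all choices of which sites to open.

Minimum total cost: 727

For any fixed open set, each work cell goes to its cheapest open site; total = fixed + service.
{F1, F3}: R1→F3 2·21=42, R2→F1 6·19=114, R3→F1 8·21=168, R4→F1 6·25=150, R5→F1 8·11=88. Service 562; fixed 165; total 727.
{F1}: service 793 + fixed 50 = 843
{F1, F2, F3}: service 551 + fixed 334 = 885
No other subset beats 727.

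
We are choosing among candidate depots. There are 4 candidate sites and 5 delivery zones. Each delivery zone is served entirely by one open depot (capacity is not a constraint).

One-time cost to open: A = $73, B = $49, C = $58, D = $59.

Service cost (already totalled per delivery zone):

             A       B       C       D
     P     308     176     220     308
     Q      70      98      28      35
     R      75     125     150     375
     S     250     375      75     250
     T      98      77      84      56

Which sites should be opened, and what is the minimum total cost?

For any fixed open set, each delivery zone goes to its cheapest open site; total = fixed + service.
{B, C}: P→B 176, Q→C 28, R→B 125, S→C 75, T→B 77. Service 481; fixed 107; total 588.
{A, B, C}: P→B 176, Q→C 28, R→A 75, S→C 75, T→B 77. Service 431; fixed 180; total 611.
{A, C}: service 482 + fixed 131 = 613
{A, B, C, D}: service 410 + fixed 239 = 649
No other subset beats 588.

Open B and C; minimum total cost 588.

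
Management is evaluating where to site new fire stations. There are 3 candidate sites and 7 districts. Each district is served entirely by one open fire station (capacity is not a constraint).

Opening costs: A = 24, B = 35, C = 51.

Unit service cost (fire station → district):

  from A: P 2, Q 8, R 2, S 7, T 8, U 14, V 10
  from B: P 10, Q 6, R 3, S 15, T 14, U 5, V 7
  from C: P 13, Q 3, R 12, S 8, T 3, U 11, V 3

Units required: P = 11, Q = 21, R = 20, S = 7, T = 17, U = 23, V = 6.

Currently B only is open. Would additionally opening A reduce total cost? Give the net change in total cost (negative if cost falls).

Current service cost with {B}: 796.
Adding A: each district re-picks its cheapest; new service cost 530, saving 266.
Extra fixed cost: 24. Net change = 24 − 266 = -242.
(Totals: 831 → 589.)

Yes — net change −242 (cost falls by 242).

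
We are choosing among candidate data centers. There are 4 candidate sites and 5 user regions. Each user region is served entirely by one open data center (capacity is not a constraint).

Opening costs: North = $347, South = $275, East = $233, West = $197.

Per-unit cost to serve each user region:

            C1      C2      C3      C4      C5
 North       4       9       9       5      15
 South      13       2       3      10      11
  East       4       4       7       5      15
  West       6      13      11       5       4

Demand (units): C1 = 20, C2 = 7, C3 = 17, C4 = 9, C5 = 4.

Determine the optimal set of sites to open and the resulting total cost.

For any fixed open set, each user region goes to its cheapest open site; total = fixed + service.
{East}: C1→East 4·20=80, C2→East 4·7=28, C3→East 7·17=119, C4→East 5·9=45, C5→East 15·4=60. Service 332; fixed 233; total 565.
{West}: service 459 + fixed 197 = 656
{South, West}: service 246 + fixed 472 = 718
{North, South, East, West}: C1→North 4·20=80, C2→South 2·7=14, C3→South 3·17=51, C4→North 5·9=45, C5→West 4·4=16. Service 206; fixed 1052; total 1258.
(All 15 nonempty subsets were checked; East only is lowest.)

Open East only; minimum total cost 565.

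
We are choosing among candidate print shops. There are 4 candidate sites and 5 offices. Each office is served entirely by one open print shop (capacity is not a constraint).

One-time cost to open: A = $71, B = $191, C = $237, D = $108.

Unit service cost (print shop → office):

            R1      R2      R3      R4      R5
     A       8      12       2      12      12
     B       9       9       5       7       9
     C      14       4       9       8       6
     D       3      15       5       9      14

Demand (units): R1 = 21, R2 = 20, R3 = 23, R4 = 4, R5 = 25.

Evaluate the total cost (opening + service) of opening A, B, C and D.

Each office is assigned to its cheapest site among the open ones.
{A, B, C, D}: R1→D 3·21=63, R2→C 4·20=80, R3→A 2·23=46, R4→B 7·4=28, R5→C 6·25=150. Service 367; fixed 607; total 974.

Total cost: 974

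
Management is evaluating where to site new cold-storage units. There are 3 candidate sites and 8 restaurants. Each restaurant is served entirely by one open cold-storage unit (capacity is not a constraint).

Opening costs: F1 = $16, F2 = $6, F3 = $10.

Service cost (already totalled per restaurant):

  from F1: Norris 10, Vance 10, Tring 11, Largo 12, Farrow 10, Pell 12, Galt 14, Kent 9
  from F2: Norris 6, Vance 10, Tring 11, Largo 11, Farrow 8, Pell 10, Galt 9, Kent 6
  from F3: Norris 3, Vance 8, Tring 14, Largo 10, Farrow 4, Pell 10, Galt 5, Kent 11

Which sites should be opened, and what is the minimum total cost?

Open F2 and F3; minimum total cost 73.

For any fixed open set, each restaurant goes to its cheapest open site; total = fixed + service.
{F2, F3}: Norris→F3 3, Vance→F3 8, Tring→F2 11, Largo→F3 10, Farrow→F3 4, Pell→F2 10, Galt→F3 5, Kent→F2 6. Service 57; fixed 16; total 73.
{F3}: Norris→F3 3, Vance→F3 8, Tring→F3 14, Largo→F3 10, Farrow→F3 4, Pell→F3 10, Galt→F3 5, Kent→F3 11. Service 65; fixed 10; total 75.
{F2}: Norris→F2 6, Vance→F2 10, Tring→F2 11, Largo→F2 11, Farrow→F2 8, Pell→F2 10, Galt→F2 9, Kent→F2 6. Service 71; fixed 6; total 77.
{F1, F2, F3}: service 57 + fixed 32 = 89
No other subset beats 73.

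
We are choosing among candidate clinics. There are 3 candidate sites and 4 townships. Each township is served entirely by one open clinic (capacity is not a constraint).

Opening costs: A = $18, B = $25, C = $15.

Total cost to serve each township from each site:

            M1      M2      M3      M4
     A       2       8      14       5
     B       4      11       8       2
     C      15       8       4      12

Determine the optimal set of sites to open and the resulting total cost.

Open A only; minimum total cost 47.

For any fixed open set, each township goes to its cheapest open site; total = fixed + service.
{A}: M1→A 2, M2→A 8, M3→A 14, M4→A 5. Service 29; fixed 18; total 47.
{B}: service 25 + fixed 25 = 50
{A, C}: M1→A 2, M2→A 8, M3→C 4, M4→A 5. Service 19; fixed 33; total 52.
{A, B, C}: service 16 + fixed 58 = 74
(All 7 nonempty subsets were checked; A only is lowest.)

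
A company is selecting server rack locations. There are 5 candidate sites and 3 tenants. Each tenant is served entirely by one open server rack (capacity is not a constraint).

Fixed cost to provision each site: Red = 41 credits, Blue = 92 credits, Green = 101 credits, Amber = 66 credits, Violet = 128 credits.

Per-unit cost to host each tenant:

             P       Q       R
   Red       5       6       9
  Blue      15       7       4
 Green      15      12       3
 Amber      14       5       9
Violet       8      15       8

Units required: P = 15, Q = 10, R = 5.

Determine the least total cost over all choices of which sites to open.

For any fixed open set, each tenant goes to its cheapest open site; total = fixed + service.
{Red}: P→Red 5·15=75, Q→Red 6·10=60, R→Red 9·5=45. Service 180; fixed 41; total 221.
{Red, Amber}: P→Red 5·15=75, Q→Amber 5·10=50, R→Red 9·5=45. Service 170; fixed 107; total 277.
{Red, Blue}: P→Red 5·15=75, Q→Red 6·10=60, R→Blue 4·5=20. Service 155; fixed 133; total 288.
{Red, Blue, Green, Amber, Violet}: service 140 + fixed 428 = 568
No other subset beats 221.

Minimum total cost: 221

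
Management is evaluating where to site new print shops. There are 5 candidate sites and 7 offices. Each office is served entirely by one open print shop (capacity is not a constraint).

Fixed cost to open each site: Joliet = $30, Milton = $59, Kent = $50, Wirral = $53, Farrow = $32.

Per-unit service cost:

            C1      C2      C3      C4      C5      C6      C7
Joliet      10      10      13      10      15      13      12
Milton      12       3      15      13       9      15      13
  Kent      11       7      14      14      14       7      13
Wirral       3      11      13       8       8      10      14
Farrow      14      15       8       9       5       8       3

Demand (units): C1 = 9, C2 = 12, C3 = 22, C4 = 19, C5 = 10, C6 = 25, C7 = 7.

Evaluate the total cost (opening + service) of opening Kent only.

Total cost: 1213

Each office is assigned to its cheapest site among the open ones.
{Kent}: C1→Kent 11·9=99, C2→Kent 7·12=84, C3→Kent 14·22=308, C4→Kent 14·19=266, C5→Kent 14·10=140, C6→Kent 7·25=175, C7→Kent 13·7=91. Service 1163; fixed 50; total 1213.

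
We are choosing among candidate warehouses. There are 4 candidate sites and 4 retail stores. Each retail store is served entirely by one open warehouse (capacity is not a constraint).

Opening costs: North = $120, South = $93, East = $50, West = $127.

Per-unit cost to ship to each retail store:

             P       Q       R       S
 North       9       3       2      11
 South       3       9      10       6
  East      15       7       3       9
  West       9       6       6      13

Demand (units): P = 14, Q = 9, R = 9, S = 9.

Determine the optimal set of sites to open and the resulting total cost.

Open South and East; minimum total cost 329.

For any fixed open set, each retail store goes to its cheapest open site; total = fixed + service.
{South, East}: P→South 3·14=42, Q→East 7·9=63, R→East 3·9=27, S→South 6·9=54. Service 186; fixed 143; total 329.
{North, South}: service 141 + fixed 213 = 354
{South}: P→South 3·14=42, Q→South 9·9=81, R→South 10·9=90, S→South 6·9=54. Service 267; fixed 93; total 360.
{North, South, East, West}: P→South 3·14=42, Q→North 3·9=27, R→North 2·9=18, S→South 6·9=54. Service 141; fixed 390; total 531.
(All 15 nonempty subsets were checked; South and East is lowest.)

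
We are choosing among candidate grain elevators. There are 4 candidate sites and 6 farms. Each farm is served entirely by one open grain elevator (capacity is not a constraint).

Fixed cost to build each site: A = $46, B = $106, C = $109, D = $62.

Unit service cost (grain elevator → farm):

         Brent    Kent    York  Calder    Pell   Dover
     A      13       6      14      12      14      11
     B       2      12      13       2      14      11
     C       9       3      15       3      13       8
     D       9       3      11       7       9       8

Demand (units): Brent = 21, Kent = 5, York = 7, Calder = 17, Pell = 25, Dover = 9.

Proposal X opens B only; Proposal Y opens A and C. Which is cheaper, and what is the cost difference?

Proposal X: {B}: Brent→B 2·21=42, Kent→B 12·5=60, York→B 13·7=91, Calder→B 2·17=34, Pell→B 14·25=350, Dover→B 11·9=99. Service 676; fixed 106; total 782.
Proposal Y: {A, C}: Brent→C 9·21=189, Kent→C 3·5=15, York→A 14·7=98, Calder→C 3·17=51, Pell→C 13·25=325, Dover→C 8·9=72. Service 750; fixed 155; total 905.
Difference: |782 − 905| = 123.

Proposal X is cheaper by 123.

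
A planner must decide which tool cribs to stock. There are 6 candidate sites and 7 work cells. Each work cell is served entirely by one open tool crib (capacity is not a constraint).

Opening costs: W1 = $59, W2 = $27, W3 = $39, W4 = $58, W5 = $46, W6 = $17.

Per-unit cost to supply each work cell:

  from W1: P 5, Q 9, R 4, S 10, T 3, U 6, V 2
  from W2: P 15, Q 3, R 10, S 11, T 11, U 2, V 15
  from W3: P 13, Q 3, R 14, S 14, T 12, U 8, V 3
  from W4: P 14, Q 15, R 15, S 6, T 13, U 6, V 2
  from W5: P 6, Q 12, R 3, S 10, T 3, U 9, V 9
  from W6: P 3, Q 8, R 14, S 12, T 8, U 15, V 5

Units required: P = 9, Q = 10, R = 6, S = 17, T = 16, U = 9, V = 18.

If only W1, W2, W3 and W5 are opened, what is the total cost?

Total cost: 536

Each work cell is assigned to its cheapest site among the open ones.
{W1, W2, W3, W5}: P→W1 5·9=45, Q→W2 3·10=30, R→W5 3·6=18, S→W1 10·17=170, T→W1 3·16=48, U→W2 2·9=18, V→W1 2·18=36. Service 365; fixed 171; total 536.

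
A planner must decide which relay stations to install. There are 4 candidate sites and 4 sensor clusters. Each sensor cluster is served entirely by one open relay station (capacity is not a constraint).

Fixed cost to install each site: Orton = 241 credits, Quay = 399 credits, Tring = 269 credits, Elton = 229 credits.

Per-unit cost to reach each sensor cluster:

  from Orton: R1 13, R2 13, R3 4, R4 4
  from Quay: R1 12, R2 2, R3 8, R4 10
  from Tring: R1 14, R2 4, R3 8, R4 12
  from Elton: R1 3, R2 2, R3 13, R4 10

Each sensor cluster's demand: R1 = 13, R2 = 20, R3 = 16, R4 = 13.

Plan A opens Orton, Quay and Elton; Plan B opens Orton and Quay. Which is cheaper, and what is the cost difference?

Plan A: {Orton, Quay, Elton}: R1→Elton 3·13=39, R2→Quay 2·20=40, R3→Orton 4·16=64, R4→Orton 4·13=52. Service 195; fixed 869; total 1064.
Plan B: {Orton, Quay}: R1→Quay 12·13=156, R2→Quay 2·20=40, R3→Orton 4·16=64, R4→Orton 4·13=52. Service 312; fixed 640; total 952.
Difference: |1064 − 952| = 112.

Plan B is cheaper by 112.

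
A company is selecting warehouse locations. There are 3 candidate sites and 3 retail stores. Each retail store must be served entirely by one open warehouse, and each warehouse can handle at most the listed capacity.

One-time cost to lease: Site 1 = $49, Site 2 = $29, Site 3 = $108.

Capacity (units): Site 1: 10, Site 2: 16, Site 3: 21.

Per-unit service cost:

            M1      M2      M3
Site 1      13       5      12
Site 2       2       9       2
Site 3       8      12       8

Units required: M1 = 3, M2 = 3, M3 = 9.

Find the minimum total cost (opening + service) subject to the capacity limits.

Minimum total cost: 80

Open {Site 2}: M1→Site 2 2·3=6, M2→Site 2 9·3=27, M3→Site 2 2·9=18.
Loads: Site 2 carries 15/16. Service 51; fixed 29; total 80.
Next best feasible plan costs 117.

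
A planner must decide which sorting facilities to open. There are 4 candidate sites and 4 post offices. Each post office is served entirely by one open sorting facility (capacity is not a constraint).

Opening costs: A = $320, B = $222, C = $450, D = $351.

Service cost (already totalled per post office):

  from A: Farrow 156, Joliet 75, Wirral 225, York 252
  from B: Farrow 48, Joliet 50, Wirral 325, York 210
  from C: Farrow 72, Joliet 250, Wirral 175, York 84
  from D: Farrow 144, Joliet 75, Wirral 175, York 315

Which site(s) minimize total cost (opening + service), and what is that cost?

Open B only; minimum total cost 855.

For any fixed open set, each post office goes to its cheapest open site; total = fixed + service.
{B}: Farrow→B 48, Joliet→B 50, Wirral→B 325, York→B 210. Service 633; fixed 222; total 855.
{A}: service 708 + fixed 320 = 1028
{B, C}: service 357 + fixed 672 = 1029
{A, B, C, D}: service 357 + fixed 1343 = 1700
No other subset beats 855.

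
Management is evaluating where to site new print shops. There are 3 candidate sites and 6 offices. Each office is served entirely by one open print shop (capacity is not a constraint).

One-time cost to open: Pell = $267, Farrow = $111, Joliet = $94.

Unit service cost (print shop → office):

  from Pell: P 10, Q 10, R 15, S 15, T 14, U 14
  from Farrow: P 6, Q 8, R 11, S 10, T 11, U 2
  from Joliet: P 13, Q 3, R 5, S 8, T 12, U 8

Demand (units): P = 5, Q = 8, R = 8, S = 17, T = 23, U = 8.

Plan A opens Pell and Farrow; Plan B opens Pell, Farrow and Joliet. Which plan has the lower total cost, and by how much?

Plan A: {Pell, Farrow}: P→Farrow 6·5=30, Q→Farrow 8·8=64, R→Farrow 11·8=88, S→Farrow 10·17=170, T→Farrow 11·23=253, U→Farrow 2·8=16. Service 621; fixed 378; total 999.
Plan B: {Pell, Farrow, Joliet}: P→Farrow 6·5=30, Q→Joliet 3·8=24, R→Joliet 5·8=40, S→Joliet 8·17=136, T→Farrow 11·23=253, U→Farrow 2·8=16. Service 499; fixed 472; total 971.
Difference: |999 − 971| = 28.

Plan B is cheaper by 28.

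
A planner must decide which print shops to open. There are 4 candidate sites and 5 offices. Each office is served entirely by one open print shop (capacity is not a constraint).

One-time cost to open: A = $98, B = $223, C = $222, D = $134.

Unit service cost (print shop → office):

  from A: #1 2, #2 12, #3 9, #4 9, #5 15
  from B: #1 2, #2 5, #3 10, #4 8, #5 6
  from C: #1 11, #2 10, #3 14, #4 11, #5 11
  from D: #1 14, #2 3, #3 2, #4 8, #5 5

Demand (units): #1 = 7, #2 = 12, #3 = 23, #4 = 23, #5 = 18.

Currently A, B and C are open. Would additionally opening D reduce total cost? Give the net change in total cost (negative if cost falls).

Yes — net change −69 (cost falls by 69).

Current service cost with {A, B, C}: 573.
Adding D: each office re-picks its cheapest; new service cost 370, saving 203.
Extra fixed cost: 134. Net change = 134 − 203 = -69.
(Totals: 1116 → 1047.)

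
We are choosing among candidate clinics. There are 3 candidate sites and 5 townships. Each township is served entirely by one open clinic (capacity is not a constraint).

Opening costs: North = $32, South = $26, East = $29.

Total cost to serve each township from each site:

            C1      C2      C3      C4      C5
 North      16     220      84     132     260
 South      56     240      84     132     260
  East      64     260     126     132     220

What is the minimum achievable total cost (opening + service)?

For any fixed open set, each township goes to its cheapest open site; total = fixed + service.
{North, East}: C1→North 16, C2→North 220, C3→North 84, C4→North 132, C5→East 220. Service 672; fixed 61; total 733.
{North}: service 712 + fixed 32 = 744
{North, South, East}: service 672 + fixed 87 = 759
{South}: C1→South 56, C2→South 240, C3→South 84, C4→South 132, C5→South 260. Service 772; fixed 26; total 798.
(All 7 nonempty subsets were checked; North and East is lowest.)

Minimum total cost: 733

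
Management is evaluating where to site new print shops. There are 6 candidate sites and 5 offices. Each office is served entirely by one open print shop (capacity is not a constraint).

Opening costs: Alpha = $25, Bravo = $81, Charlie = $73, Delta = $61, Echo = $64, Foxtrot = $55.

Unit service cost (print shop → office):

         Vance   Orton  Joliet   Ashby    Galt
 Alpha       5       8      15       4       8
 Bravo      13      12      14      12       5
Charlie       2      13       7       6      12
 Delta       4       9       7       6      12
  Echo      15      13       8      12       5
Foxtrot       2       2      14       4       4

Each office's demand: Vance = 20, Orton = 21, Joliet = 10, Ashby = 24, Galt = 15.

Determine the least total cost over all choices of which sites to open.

For any fixed open set, each office goes to its cheapest open site; total = fixed + service.
{Delta, Foxtrot}: Vance→Foxtrot 2·20=40, Orton→Foxtrot 2·21=42, Joliet→Delta 7·10=70, Ashby→Foxtrot 4·24=96, Galt→Foxtrot 4·15=60. Service 308; fixed 116; total 424.
{Foxtrot}: service 378 + fixed 55 = 433
{Charlie, Foxtrot}: service 308 + fixed 128 = 436
{Alpha, Bravo, Charlie, Delta, Echo, Foxtrot}: Vance→Charlie 2·20=40, Orton→Foxtrot 2·21=42, Joliet→Charlie 7·10=70, Ashby→Alpha 4·24=96, Galt→Foxtrot 4·15=60. Service 308; fixed 359; total 667.
No other subset beats 424.

Minimum total cost: 424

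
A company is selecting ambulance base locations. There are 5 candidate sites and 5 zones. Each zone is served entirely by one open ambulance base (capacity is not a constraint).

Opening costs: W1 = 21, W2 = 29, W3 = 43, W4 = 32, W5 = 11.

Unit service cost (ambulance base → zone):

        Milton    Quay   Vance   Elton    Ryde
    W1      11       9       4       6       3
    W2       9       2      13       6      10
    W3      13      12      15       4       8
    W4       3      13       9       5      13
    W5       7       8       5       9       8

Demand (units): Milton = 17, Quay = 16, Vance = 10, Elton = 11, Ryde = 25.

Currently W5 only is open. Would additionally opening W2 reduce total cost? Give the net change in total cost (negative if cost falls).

Yes — net change −100 (cost falls by 100).

Current service cost with {W5}: 596.
Adding W2: each zone re-picks its cheapest; new service cost 467, saving 129.
Extra fixed cost: 29. Net change = 29 − 129 = -100.
(Totals: 607 → 507.)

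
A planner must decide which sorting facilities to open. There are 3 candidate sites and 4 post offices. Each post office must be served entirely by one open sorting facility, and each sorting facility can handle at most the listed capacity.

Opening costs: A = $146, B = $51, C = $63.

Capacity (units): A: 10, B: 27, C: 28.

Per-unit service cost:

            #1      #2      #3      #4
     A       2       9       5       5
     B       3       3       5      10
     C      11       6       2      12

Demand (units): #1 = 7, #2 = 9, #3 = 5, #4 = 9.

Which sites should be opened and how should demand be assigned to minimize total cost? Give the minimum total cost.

Open {B, C}: #1→B 3·7=21, #2→B 3·9=27, #3→C 2·5=10, #4→B 10·9=90.
Loads: B carries 25/27, C carries 5/28. Service 148; fixed 114; total 262.
Next best feasible plan costs 280.

Minimum total cost: 262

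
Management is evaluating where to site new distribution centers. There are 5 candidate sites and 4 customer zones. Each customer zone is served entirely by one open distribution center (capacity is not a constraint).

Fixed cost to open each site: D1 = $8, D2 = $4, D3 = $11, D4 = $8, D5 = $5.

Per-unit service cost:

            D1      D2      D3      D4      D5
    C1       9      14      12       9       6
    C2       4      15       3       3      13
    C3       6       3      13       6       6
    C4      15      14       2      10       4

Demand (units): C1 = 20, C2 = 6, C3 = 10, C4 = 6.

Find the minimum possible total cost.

Minimum total cost: 200

For any fixed open set, each customer zone goes to its cheapest open site; total = fixed + service.
{D2, D3, D5}: C1→D5 6·20=120, C2→D3 3·6=18, C3→D2 3·10=30, C4→D3 2·6=12. Service 180; fixed 20; total 200.
{D1, D2, D3, D5}: C1→D5 6·20=120, C2→D3 3·6=18, C3→D2 3·10=30, C4→D3 2·6=12. Service 180; fixed 28; total 208.
{D2, D3, D4, D5}: service 180 + fixed 28 = 208
{D1, D2, D3, D4, D5}: service 180 + fixed 36 = 216
No other subset beats 200.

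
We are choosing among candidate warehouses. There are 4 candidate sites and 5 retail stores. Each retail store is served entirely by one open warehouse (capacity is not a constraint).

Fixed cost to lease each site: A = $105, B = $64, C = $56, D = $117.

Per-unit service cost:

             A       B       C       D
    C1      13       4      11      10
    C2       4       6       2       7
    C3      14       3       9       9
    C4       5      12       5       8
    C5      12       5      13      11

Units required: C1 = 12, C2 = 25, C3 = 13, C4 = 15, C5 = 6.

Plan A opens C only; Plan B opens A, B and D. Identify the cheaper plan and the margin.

Plan A: {C}: C1→C 11·12=132, C2→C 2·25=50, C3→C 9·13=117, C4→C 5·15=75, C5→C 13·6=78. Service 452; fixed 56; total 508.
Plan B: {A, B, D}: C1→B 4·12=48, C2→A 4·25=100, C3→B 3·13=39, C4→A 5·15=75, C5→B 5·6=30. Service 292; fixed 286; total 578.
Difference: |508 − 578| = 70.

Plan A is cheaper by 70.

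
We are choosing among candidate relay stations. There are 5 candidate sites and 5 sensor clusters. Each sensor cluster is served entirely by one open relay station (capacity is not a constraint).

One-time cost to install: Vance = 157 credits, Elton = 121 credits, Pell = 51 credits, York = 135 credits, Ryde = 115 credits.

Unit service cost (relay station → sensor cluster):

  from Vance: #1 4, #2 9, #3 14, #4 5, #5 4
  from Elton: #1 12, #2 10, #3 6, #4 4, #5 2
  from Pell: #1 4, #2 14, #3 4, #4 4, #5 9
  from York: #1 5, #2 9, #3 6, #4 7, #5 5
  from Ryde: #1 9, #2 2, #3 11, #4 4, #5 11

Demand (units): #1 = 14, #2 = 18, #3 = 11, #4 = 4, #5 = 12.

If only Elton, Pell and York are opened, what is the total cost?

Total cost: 609

Each sensor cluster is assigned to its cheapest site among the open ones.
{Elton, Pell, York}: #1→Pell 4·14=56, #2→York 9·18=162, #3→Pell 4·11=44, #4→Elton 4·4=16, #5→Elton 2·12=24. Service 302; fixed 307; total 609.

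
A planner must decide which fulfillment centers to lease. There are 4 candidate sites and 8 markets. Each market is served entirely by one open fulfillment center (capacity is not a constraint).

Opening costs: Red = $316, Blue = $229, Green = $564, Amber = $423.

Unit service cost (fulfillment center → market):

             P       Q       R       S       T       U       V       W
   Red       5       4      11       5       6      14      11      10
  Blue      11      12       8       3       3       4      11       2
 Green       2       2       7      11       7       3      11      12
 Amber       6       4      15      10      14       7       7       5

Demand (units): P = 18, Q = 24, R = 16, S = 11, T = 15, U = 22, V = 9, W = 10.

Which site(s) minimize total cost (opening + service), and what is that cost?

For any fixed open set, each market goes to its cheapest open site; total = fixed + service.
{Blue}: P→Blue 11·18=198, Q→Blue 12·24=288, R→Blue 8·16=128, S→Blue 3·11=33, T→Blue 3·15=45, U→Blue 4·22=88, V→Blue 11·9=99, W→Blue 2·10=20. Service 899; fixed 229; total 1128.
{Red, Blue}: service 599 + fixed 545 = 1144
{Blue, Amber}: P→Amber 6·18=108, Q→Amber 4·24=96, R→Blue 8·16=128, S→Blue 3·11=33, T→Blue 3·15=45, U→Blue 4·22=88, V→Amber 7·9=63, W→Blue 2·10=20. Service 581; fixed 652; total 1233.
{Red, Blue, Green, Amber}: service 423 + fixed 1532 = 1955
No other subset beats 1128.

Open Blue only; minimum total cost 1128.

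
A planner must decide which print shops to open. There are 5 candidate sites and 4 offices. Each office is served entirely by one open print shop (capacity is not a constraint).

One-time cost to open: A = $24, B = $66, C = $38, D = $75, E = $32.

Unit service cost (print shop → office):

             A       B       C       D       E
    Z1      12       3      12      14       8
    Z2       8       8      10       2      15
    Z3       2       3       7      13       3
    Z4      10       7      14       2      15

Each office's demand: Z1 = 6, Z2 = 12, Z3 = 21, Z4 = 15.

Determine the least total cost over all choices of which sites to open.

Minimum total cost: 267

For any fixed open set, each office goes to its cheapest open site; total = fixed + service.
{A, D}: Z1→A 12·6=72, Z2→D 2·12=24, Z3→A 2·21=42, Z4→D 2·15=30. Service 168; fixed 99; total 267.
{D, E}: service 165 + fixed 107 = 272
{A, D, E}: service 144 + fixed 131 = 275
{A, B, C, D, E}: service 114 + fixed 235 = 349
No other subset beats 267.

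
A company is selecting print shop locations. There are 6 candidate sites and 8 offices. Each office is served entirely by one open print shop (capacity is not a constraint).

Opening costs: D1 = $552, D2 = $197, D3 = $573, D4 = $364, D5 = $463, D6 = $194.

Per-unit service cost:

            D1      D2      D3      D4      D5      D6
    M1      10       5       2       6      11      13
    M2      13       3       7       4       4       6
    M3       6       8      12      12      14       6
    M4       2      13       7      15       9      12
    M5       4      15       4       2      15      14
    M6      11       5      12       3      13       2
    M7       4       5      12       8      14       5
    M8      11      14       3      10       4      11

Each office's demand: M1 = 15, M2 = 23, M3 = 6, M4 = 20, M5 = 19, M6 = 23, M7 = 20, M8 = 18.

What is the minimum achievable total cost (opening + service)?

Minimum total cost: 1365

For any fixed open set, each office goes to its cheapest open site; total = fixed + service.
{D4}: M1→D4 6·15=90, M2→D4 4·23=92, M3→D4 12·6=72, M4→D4 15·20=300, M5→D4 2·19=38, M6→D4 3·23=69, M7→D4 8·20=160, M8→D4 10·18=180. Service 1001; fixed 364; total 1365.
{D4, D6}: service 822 + fixed 558 = 1380
{D3, D6}: service 620 + fixed 767 = 1387
{D1, D2, D3, D4, D5, D6}: service 393 + fixed 2343 = 2736
No other subset beats 1365.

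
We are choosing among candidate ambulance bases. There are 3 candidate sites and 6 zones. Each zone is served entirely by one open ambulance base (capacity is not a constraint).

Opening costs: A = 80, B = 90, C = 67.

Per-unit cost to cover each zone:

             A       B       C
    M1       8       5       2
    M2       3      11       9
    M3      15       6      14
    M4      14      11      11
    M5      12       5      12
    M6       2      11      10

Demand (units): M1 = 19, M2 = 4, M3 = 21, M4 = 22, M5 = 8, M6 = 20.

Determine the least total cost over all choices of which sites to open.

For any fixed open set, each zone goes to its cheapest open site; total = fixed + service.
{A, B}: M1→B 5·19=95, M2→A 3·4=12, M3→B 6·21=126, M4→B 11·22=242, M5→B 5·8=40, M6→A 2·20=40. Service 555; fixed 170; total 725.
{A, B, C}: M1→C 2·19=38, M2→A 3·4=12, M3→B 6·21=126, M4→B 11·22=242, M5→B 5·8=40, M6→A 2·20=40. Service 498; fixed 237; total 735.
{B, C}: service 682 + fixed 157 = 839
{C}: service 906 + fixed 67 = 973
No other subset beats 725.

Minimum total cost: 725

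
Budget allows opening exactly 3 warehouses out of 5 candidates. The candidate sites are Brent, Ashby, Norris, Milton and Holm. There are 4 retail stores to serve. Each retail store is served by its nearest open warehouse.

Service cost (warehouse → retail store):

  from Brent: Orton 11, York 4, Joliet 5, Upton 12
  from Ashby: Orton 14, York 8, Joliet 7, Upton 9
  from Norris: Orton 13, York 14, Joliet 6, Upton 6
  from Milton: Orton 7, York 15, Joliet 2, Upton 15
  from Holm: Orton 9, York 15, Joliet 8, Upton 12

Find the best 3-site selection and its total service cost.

Choose Brent, Norris and Milton; total service cost 19.

With exactly 3 open, each retail store uses its cheapest among the chosen.
{Brent, Norris, Milton}: Orton→Milton 7, York→Brent 4, Joliet→Milton 2, Upton→Norris 6. Service cost 19.
{Brent, Ashby, Milton}: service cost 22
{Ashby, Norris, Milton}: service cost 23
Among all 10 size-3 choices, {Brent, Norris, Milton} is lowest.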